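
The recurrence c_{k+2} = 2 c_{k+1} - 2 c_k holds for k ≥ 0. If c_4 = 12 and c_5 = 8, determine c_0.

-3

Rearranging, c_{k-2} = (c_k - 2 c_{k-1}) / -2.
c_3 = (8 - 2(12)) / -2 = -16/-2 = 8
c_2 = (12 - 2(8)) / -2 = -4/-2 = 2
c_1 = (8 - 2(2)) / -2 = 4/-2 = -2
c_0 = (2 - 2(-2)) / -2 = 6/-2 = -3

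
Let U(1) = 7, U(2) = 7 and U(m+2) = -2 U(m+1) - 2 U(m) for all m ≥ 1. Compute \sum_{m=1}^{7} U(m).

84

U(3) = -2·7 - 2·7 = -28
U(4) = -2·(-28) - 2·7 = 42
U(5) = -2·42 - 2·(-28) = -28
U(6) = -2·(-28) - 2·42 = -28
U(7) = -2·(-28) - 2·(-28) = 112
Sum = 7 + 7 + (-28) + 42 + (-28) + (-28) + 112 = 84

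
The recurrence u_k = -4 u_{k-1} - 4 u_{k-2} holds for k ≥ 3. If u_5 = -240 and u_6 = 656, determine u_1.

Rearranging, u_{k-2} = (u_k + 4 u_{k-1}) / -4.
u_4 = (656 + 4*(-240)) / -4 = -304/-4 = 76
u_3 = (-240 + 4*76) / -4 = 64/-4 = -16
u_2 = (76 + 4*(-16)) / -4 = 12/-4 = -3
u_1 = (-16 + 4*(-3)) / -4 = -28/-4 = 7

7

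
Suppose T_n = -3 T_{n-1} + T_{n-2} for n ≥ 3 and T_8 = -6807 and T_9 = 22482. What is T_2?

Rearranging, T_{n-2} = T_n + 3 T_{n-1}.
T_7 = 22482 + 3(-6807) = 2061
T_6 = -6807 + 3(2061) = -624
T_5 = 2061 + 3(-624) = 189
T_4 = -624 + 3(189) = -57
T_3 = 189 + 3(-57) = 18
T_2 = -57 + 3(18) = -3

-3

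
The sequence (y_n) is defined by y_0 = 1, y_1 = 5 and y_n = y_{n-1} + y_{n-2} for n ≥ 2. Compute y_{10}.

309

y_2 = 5 + 1 = 6
y_3 = 6 + 5 = 11
y_4 = 11 + 6 = 17
y_5 = 17 + 11 = 28
y_6 = 28 + 17 = 45
y_7 = 45 + 28 = 73
y_8 = 73 + 45 = 118
y_9 = 118 + 73 = 191
y_{10} = 191 + 118 = 309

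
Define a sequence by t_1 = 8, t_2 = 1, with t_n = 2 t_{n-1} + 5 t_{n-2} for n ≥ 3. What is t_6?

t_3 = 2*1 + 5*8 = 42
t_4 = 2*42 + 5*1 = 89
t_5 = 2*89 + 5*42 = 388
t_6 = 2*388 + 5*89 = 1221

1221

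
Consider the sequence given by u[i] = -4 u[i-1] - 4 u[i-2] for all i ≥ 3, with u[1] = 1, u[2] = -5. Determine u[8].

-1472

u[3] = -4(-5) - 4(1) = 16
u[4] = -4(16) - 4(-5) = -44
u[5] = -4(-44) - 4(16) = 112
u[6] = -4(112) - 4(-44) = -272
u[7] = -4(-272) - 4(112) = 640
u[8] = -4(640) - 4(-272) = -1472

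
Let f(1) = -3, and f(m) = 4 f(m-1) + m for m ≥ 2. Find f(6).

-2278

f(2) = 4·(-3) + 2 = -10
f(3) = 4·(-10) + 3 = -37
f(4) = 4·(-37) + 4 = -144
f(5) = 4·(-144) + 5 = -571
f(6) = 4·(-571) + 6 = -2278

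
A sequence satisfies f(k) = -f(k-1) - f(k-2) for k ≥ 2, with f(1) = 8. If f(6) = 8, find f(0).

Let f(0) = z.
f(2) = -8 - z
f(3) = z
f(4) = 8
f(5) = -8 - z
f(6) = z
So z = 8, giving z = 8.

8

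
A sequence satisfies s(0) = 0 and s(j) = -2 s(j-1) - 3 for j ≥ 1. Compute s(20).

The fixed point is -3/(1 + 2) = -1, so s(j) + 1 = -2(s(j-1) + 1).
Hence s(j) = 1·(-2)^j - 1.
s(20) = 1·(-2)^{20} - 1 = 1·1048576 - 1 = 1048575.

1048575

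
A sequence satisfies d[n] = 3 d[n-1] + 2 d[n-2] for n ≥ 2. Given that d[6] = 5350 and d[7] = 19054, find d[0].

5

Rearranging, d[n-2] = (d[n] - 3 d[n-1]) / 2.
d[5] = (19054 - 3(5350)) / 2 = 3004/2 = 1502
d[4] = (5350 - 3(1502)) / 2 = 844/2 = 422
d[3] = (1502 - 3(422)) / 2 = 236/2 = 118
d[2] = (422 - 3(118)) / 2 = 68/2 = 34
d[1] = (118 - 3(34)) / 2 = 16/2 = 8
d[0] = (34 - 3(8)) / 2 = 10/2 = 5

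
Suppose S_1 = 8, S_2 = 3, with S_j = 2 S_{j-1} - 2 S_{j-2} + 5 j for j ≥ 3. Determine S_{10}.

S_3 = 2(3) - 2(8) + 15 = 5
S_4 = 2(5) - 2(3) + 20 = 24
S_5 = 2(24) - 2(5) + 25 = 63
S_6 = 2(63) - 2(24) + 30 = 108
S_7 = 2(108) - 2(63) + 35 = 125
S_8 = 2(125) - 2(108) + 40 = 74
S_9 = 2(74) - 2(125) + 45 = -57
S_{10} = 2(-57) - 2(74) + 50 = -212

-212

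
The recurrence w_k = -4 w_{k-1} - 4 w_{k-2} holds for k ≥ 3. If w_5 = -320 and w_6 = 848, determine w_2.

Rearranging, w_{k-2} = (w_k + 4 w_{k-1}) / -4.
w_4 = (848 + 4(-320)) / -4 = -432/-4 = 108
w_3 = (-320 + 4(108)) / -4 = 112/-4 = -28
w_2 = (108 + 4(-28)) / -4 = -4/-4 = 1

1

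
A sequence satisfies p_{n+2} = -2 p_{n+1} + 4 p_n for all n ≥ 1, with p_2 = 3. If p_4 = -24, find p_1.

Let p_1 = z.
p_3 = -6 + 4z
p_4 = 24 - 8z
So 24 - 8z = -24, giving z = 6.

6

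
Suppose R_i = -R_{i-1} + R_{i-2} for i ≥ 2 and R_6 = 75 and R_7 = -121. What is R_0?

7

Rearranging, R_{i-2} = R_i + R_{i-1}.
R_5 = -121 + 75 = -46
R_4 = 75 + (-46) = 29
R_3 = -46 + 29 = -17
R_2 = 29 + (-17) = 12
R_1 = -17 + 12 = -5
R_0 = 12 + (-5) = 7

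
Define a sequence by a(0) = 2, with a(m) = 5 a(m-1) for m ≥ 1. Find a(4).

1250

a(1) = 5·2 = 10
a(2) = 5·10 = 50
a(3) = 5·50 = 250
a(4) = 5·250 = 1250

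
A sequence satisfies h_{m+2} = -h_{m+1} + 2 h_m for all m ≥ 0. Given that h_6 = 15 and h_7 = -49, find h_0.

Rearranging, h_{m-2} = (h_m + h_{m-1}) / 2.
h_5 = (-49 + 15) / 2 = -34/2 = -17
h_4 = (15 + (-17)) / 2 = -2/2 = -1
h_3 = (-17 + (-1)) / 2 = -18/2 = -9
h_2 = (-1 + (-9)) / 2 = -10/2 = -5
h_1 = (-9 + (-5)) / 2 = -14/2 = -7
h_0 = (-5 + (-7)) / 2 = -12/2 = -6

-6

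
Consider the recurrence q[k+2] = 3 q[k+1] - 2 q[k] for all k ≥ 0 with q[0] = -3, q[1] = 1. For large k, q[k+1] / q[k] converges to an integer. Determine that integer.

2

The characteristic equation is r^2 - 3r + 2 = 0, which factors as (r - 2)(r - 1) = 0.
So the roots are 2 and 1. Since |2| > |1| and the coefficient of 2^k is non-zero, the ratio tends to 2.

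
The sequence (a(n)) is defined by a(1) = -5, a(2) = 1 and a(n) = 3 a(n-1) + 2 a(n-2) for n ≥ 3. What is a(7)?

a(3) = 3(1) + 2(-5) = -7
a(4) = 3(-7) + 2(1) = -19
a(5) = 3(-19) + 2(-7) = -71
a(6) = 3(-71) + 2(-19) = -251
a(7) = 3(-251) + 2(-71) = -895

-895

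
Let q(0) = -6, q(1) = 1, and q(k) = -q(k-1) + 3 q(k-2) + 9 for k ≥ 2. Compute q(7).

601

q(2) = -1 + 3·(-6) + 9 = -10
q(3) = -(-10) + 3·1 + 9 = 22
q(4) = -22 + 3·(-10) + 9 = -43
q(5) = -(-43) + 3·22 + 9 = 118
q(6) = -118 + 3·(-43) + 9 = -238
q(7) = -(-238) + 3·118 + 9 = 601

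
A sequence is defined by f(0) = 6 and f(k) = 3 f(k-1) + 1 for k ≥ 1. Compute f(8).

42646

f(1) = 3·6 + 1 = 19
f(2) = 3·19 + 1 = 58
f(3) = 3·58 + 1 = 175
f(4) = 3·175 + 1 = 526
f(5) = 3·526 + 1 = 1579
f(6) = 3·1579 + 1 = 4738
f(7) = 3·4738 + 1 = 14215
f(8) = 3·14215 + 1 = 42646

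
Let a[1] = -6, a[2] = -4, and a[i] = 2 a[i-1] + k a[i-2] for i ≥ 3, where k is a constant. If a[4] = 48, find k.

-4

a[3] = -8 - 6k
a[4] = -16 - 16k
So -16 - 16k = 48, giving k = -4.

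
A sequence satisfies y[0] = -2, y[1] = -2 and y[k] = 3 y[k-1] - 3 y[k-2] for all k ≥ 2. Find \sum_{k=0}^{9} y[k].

2

y[2] = 3·(-2) - 3·(-2) = 0
y[3] = 3·0 - 3·(-2) = 6
y[4] = 3·6 - 3·0 = 18
y[5] = 3·18 - 3·6 = 36
y[6] = 3·36 - 3·18 = 54
y[7] = 3·54 - 3·36 = 54
y[8] = 3·54 - 3·54 = 0
y[9] = 3·0 - 3·54 = -162
Sum = (-2) + (-2) + 0 + 6 + 18 + 36 + 54 + 54 + 0 + (-162) = 2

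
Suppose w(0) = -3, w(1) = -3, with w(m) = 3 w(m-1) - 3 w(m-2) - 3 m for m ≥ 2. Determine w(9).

-36

w(2) = 3·(-3) - 3·(-3) - 6 = -6
w(3) = 3·(-6) - 3·(-3) - 9 = -18
w(4) = 3·(-18) - 3·(-6) - 12 = -48
w(5) = 3·(-48) - 3·(-18) - 15 = -105
w(6) = 3·(-105) - 3·(-48) - 18 = -189
w(7) = 3·(-189) - 3·(-105) - 21 = -273
w(8) = 3·(-273) - 3·(-189) - 24 = -276
w(9) = 3·(-276) - 3·(-273) - 27 = -36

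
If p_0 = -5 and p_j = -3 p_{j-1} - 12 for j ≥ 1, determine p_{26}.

The fixed point is -12/(1 + 3) = -3, so p_j + 3 = -3(p_{j-1} + 3).
Hence p_j = -2·(-3)^j - 3.
p_{26} = -2·(-3)^{26} - 3 = -2·2541865828329 - 3 = -5083731656661.

-5083731656661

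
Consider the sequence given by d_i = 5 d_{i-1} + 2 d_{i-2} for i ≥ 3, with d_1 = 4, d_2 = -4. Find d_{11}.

-8752972

d_3 = 5(-4) + 2(4) = -12
d_4 = 5(-12) + 2(-4) = -68
d_5 = 5(-68) + 2(-12) = -364
d_6 = 5(-364) + 2(-68) = -1956
d_7 = 5(-1956) + 2(-364) = -10508
d_8 = 5(-10508) + 2(-1956) = -56452
d_9 = 5(-56452) + 2(-10508) = -303276
d_{10} = 5(-303276) + 2(-56452) = -1629284
d_{11} = 5(-1629284) + 2(-303276) = -8752972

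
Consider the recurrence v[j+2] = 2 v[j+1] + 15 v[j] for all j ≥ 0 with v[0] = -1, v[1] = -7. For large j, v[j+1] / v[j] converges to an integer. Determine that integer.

The characteristic equation is r^2 - 2r - 15 = 0, which factors as (r - 5)(r + 3) = 0.
So the roots are 5 and -3. Since |5| > |-3| and the coefficient of 5^j is non-zero, the ratio tends to 5.

5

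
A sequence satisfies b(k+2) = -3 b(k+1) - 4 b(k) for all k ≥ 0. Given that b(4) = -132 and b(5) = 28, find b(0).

Rearranging, b(k-2) = (b(k) + 3 b(k-1)) / -4.
b(3) = (28 + 3*(-132)) / -4 = -368/-4 = 92
b(2) = (-132 + 3*92) / -4 = 144/-4 = -36
b(1) = (92 + 3*(-36)) / -4 = -16/-4 = 4
b(0) = (-36 + 3*4) / -4 = -24/-4 = 6

6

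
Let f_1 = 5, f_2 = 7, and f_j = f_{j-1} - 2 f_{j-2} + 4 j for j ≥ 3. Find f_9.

f_3 = 7 - 2(5) + 12 = 9
f_4 = 9 - 2(7) + 16 = 11
f_5 = 11 - 2(9) + 20 = 13
f_6 = 13 - 2(11) + 24 = 15
f_7 = 15 - 2(13) + 28 = 17
f_8 = 17 - 2(15) + 32 = 19
f_9 = 19 - 2(17) + 36 = 21

21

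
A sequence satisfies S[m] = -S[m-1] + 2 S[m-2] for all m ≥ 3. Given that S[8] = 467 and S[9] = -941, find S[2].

5

Rearranging, S[m-2] = (S[m] + S[m-1]) / 2.
S[7] = (-941 + 467) / 2 = -474/2 = -237
S[6] = (467 + (-237)) / 2 = 230/2 = 115
S[5] = (-237 + 115) / 2 = -122/2 = -61
S[4] = (115 + (-61)) / 2 = 54/2 = 27
S[3] = (-61 + 27) / 2 = -34/2 = -17
S[2] = (27 + (-17)) / 2 = 10/2 = 5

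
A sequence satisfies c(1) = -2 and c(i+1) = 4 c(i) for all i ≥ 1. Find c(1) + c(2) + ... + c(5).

-682

c(2) = 4·(-2) = -8
c(3) = 4·(-8) = -32
c(4) = 4·(-32) = -128
c(5) = 4·(-128) = -512
Sum = (-2) + (-8) + (-32) + (-128) + (-512) = -682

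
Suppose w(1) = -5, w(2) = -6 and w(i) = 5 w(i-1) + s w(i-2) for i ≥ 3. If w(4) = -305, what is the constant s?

5

w(3) = -30 - 5s
w(4) = -150 - 31s
So -150 - 31s = -305, giving s = 5.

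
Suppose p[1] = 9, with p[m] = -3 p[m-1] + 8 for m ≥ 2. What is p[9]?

p[2] = -3*9 + 8 = -19
p[3] = -3*(-19) + 8 = 65
p[4] = -3*65 + 8 = -187
p[5] = -3*(-187) + 8 = 569
p[6] = -3*569 + 8 = -1699
p[7] = -3*(-1699) + 8 = 5105
p[8] = -3*5105 + 8 = -15307
p[9] = -3*(-15307) + 8 = 45929

45929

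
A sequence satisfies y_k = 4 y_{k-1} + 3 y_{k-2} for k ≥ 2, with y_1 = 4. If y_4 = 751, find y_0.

7

Let y_0 = v.
y_2 = 16 + 3v
y_3 = 76 + 12v
y_4 = 352 + 57v
So 352 + 57v = 751, giving v = 7.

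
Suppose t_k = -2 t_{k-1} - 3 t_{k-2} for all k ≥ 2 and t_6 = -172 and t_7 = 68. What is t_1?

Rearranging, t_{k-2} = (t_k + 2 t_{k-1}) / -3.
t_5 = (68 + 2*(-172)) / -3 = -276/-3 = 92
t_4 = (-172 + 2*92) / -3 = 12/-3 = -4
t_3 = (92 + 2*(-4)) / -3 = 84/-3 = -28
t_2 = (-4 + 2*(-28)) / -3 = -60/-3 = 20
t_1 = (-28 + 2*20) / -3 = 12/-3 = -4

-4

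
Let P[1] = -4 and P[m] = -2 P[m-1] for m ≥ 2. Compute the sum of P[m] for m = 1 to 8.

P[2] = -2(-4) = 8
P[3] = -2(8) = -16
P[4] = -2(-16) = 32
P[5] = -2(32) = -64
P[6] = -2(-64) = 128
P[7] = -2(128) = -256
P[8] = -2(-256) = 512
Sum = (-4) + 8 + (-16) + 32 + (-64) + 128 + (-256) + 512 = 340

340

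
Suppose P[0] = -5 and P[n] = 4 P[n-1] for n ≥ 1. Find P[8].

-327680

P[1] = 4(-5) = -20
P[2] = 4(-20) = -80
P[3] = 4(-80) = -320
P[4] = 4(-320) = -1280
P[5] = 4(-1280) = -5120
P[6] = 4(-5120) = -20480
P[7] = 4(-20480) = -81920
P[8] = 4(-81920) = -327680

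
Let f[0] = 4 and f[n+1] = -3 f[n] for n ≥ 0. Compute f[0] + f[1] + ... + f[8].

19684

f[1] = -3(4) = -12
f[2] = -3(-12) = 36
f[3] = -3(36) = -108
f[4] = -3(-108) = 324
f[5] = -3(324) = -972
f[6] = -3(-972) = 2916
f[7] = -3(2916) = -8748
f[8] = -3(-8748) = 26244
Sum = 4 + (-12) + 36 + (-108) + 324 + (-972) + 2916 + (-8748) + 26244 = 19684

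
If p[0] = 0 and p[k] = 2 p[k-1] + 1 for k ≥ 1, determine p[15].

32767

The fixed point is 1/(1 - 2) = -1, so p[k] + 1 = 2(p[k-1] + 1).
Hence p[k] = 1·2^k - 1.
p[15] = 1·2^{15} - 1 = 1·32768 - 1 = 32767.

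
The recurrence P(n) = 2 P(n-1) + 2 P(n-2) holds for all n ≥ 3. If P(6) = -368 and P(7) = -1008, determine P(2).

Rearranging, P(n-2) = (P(n) - 2 P(n-1)) / 2.
P(5) = (-1008 - 2*(-368)) / 2 = -272/2 = -136
P(4) = (-368 - 2*(-136)) / 2 = -96/2 = -48
P(3) = (-136 - 2*(-48)) / 2 = -40/2 = -20
P(2) = (-48 - 2*(-20)) / 2 = -8/2 = -4

-4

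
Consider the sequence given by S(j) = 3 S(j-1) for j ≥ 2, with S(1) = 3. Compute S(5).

S(2) = 3·3 = 9
S(3) = 3·9 = 27
S(4) = 3·27 = 81
S(5) = 3·81 = 243

243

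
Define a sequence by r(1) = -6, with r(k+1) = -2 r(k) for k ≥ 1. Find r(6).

192

r(2) = -2·(-6) = 12
r(3) = -2·12 = -24
r(4) = -2·(-24) = 48
r(5) = -2·48 = -96
r(6) = -2·(-96) = 192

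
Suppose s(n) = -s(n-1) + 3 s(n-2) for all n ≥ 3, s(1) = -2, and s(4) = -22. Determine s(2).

-7

Let s(2) = w.
s(3) = -6 - w
s(4) = 6 + 4w
So 6 + 4w = -22, giving w = -7.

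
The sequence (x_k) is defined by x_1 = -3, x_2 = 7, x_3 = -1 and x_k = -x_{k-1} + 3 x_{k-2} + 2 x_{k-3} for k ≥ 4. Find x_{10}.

640

x_4 = -(-1) + 3*7 + 2*(-3) = 16
x_5 = -16 + 3*(-1) + 2*7 = -5
x_6 = -(-5) + 3*16 + 2*(-1) = 51
x_7 = -51 + 3*(-5) + 2*16 = -34
x_8 = -(-34) + 3*51 + 2*(-5) = 177
x_9 = -177 + 3*(-34) + 2*51 = -177
x_{10} = -(-177) + 3*177 + 2*(-34) = 640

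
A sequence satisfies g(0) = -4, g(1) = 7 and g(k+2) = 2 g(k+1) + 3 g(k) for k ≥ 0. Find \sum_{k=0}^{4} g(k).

86

g(2) = 2*7 + 3*(-4) = 2
g(3) = 2*2 + 3*7 = 25
g(4) = 2*25 + 3*2 = 56
Sum = (-4) + 7 + 2 + 25 + 56 = 86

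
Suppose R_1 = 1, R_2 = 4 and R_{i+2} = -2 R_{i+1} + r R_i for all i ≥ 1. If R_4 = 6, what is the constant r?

R_3 = -8 + r
R_4 = 16 + 2r
So 16 + 2r = 6, giving r = -5.

-5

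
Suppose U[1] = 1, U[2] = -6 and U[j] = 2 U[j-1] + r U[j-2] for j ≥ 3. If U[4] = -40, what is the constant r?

4

U[3] = -12 + r
U[4] = -24 - 4r
So -24 - 4r = -40, giving r = 4.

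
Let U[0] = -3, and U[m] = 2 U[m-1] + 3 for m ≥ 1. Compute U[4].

U[1] = 2(-3) + 3 = -3
U[2] = 2(-3) + 3 = -3
U[3] = 2(-3) + 3 = -3
U[4] = 2(-3) + 3 = -3

-3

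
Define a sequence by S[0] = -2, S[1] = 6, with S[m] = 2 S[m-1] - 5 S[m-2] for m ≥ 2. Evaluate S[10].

-12938

S[2] = 2*6 - 5*(-2) = 22
S[3] = 2*22 - 5*6 = 14
S[4] = 2*14 - 5*22 = -82
S[5] = 2*(-82) - 5*14 = -234
S[6] = 2*(-234) - 5*(-82) = -58
S[7] = 2*(-58) - 5*(-234) = 1054
S[8] = 2*1054 - 5*(-58) = 2398
S[9] = 2*2398 - 5*1054 = -474
S[10] = 2*(-474) - 5*2398 = -12938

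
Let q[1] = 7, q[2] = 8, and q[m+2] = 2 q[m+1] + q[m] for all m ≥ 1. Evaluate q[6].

q[3] = 2(8) + 7 = 23
q[4] = 2(23) + 8 = 54
q[5] = 2(54) + 23 = 131
q[6] = 2(131) + 54 = 316

316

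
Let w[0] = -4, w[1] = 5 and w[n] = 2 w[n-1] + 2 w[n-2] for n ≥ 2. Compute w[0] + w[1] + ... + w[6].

389

w[2] = 2·5 + 2·(-4) = 2
w[3] = 2·2 + 2·5 = 14
w[4] = 2·14 + 2·2 = 32
w[5] = 2·32 + 2·14 = 92
w[6] = 2·92 + 2·32 = 248
Sum = (-4) + 5 + 2 + 14 + 32 + 92 + 248 = 389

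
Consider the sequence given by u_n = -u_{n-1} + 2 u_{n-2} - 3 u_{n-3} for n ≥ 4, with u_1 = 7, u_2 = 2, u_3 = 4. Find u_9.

1012

u_4 = -4 + 2*2 - 3*7 = -21
u_5 = -(-21) + 2*4 - 3*2 = 23
u_6 = -23 + 2*(-21) - 3*4 = -77
u_7 = -(-77) + 2*23 - 3*(-21) = 186
u_8 = -186 + 2*(-77) - 3*23 = -409
u_9 = -(-409) + 2*186 - 3*(-77) = 1012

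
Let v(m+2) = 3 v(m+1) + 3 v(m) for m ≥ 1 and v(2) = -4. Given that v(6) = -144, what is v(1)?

Let v(1) = z.
v(3) = -12 + 3z
v(4) = -48 + 9z
v(5) = -180 + 36z
v(6) = -684 + 135z
So -684 + 135z = -144, giving z = 4.

4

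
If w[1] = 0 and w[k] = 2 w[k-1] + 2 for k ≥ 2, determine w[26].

The fixed point is 2/(1 - 2) = -2, so w[k] + 2 = 2(w[k-1] + 2).
Hence w[k] = 2·2^{k-1} - 2.
w[26] = 2·2^{25} - 2 = 2·33554432 - 2 = 67108862.

67108862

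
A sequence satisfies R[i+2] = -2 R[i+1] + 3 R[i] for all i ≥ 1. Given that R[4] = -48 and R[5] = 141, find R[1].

Rearranging, R[i-2] = (R[i] + 2 R[i-1]) / 3.
R[3] = (141 + 2·(-48)) / 3 = 45/3 = 15
R[2] = (-48 + 2·15) / 3 = -18/3 = -6
R[1] = (15 + 2·(-6)) / 3 = 3/3 = 1

1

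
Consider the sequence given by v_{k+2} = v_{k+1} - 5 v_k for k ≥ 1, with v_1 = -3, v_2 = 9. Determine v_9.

-2496

v_3 = 9 - 5(-3) = 24
v_4 = 24 - 5(9) = -21
v_5 = (-21) - 5(24) = -141
v_6 = (-141) - 5(-21) = -36
v_7 = (-36) - 5(-141) = 669
v_8 = 669 - 5(-36) = 849
v_9 = 849 - 5(669) = -2496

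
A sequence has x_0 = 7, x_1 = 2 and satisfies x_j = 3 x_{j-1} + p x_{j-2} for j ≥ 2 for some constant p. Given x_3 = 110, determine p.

4

x_2 = 6 + 7p
x_3 = 18 + 23p
So 18 + 23p = 110, giving p = 4.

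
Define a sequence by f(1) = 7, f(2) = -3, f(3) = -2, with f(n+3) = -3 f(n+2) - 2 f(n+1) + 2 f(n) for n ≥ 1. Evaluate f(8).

f(4) = -3(-2) - 2(-3) + 2(7) = 26
f(5) = -3(26) - 2(-2) + 2(-3) = -80
f(6) = -3(-80) - 2(26) + 2(-2) = 184
f(7) = -3(184) - 2(-80) + 2(26) = -340
f(8) = -3(-340) - 2(184) + 2(-80) = 492

492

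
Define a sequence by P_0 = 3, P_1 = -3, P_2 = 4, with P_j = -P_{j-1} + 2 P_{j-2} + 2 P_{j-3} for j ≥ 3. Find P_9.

-18

P_3 = -4 + 2*(-3) + 2*3 = -4
P_4 = -(-4) + 2*4 + 2*(-3) = 6
P_5 = -6 + 2*(-4) + 2*4 = -6
P_6 = -(-6) + 2*6 + 2*(-4) = 10
P_7 = -10 + 2*(-6) + 2*6 = -10
P_8 = -(-10) + 2*10 + 2*(-6) = 18
P_9 = -18 + 2*(-10) + 2*10 = -18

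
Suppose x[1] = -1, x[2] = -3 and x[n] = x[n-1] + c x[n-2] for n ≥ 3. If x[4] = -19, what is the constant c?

x[3] = -3 - c
x[4] = -3 - 4c
So -3 - 4c = -19, giving c = 4.

4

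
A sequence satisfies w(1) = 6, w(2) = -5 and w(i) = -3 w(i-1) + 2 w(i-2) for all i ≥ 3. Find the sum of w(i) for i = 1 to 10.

w(3) = -3(-5) + 2(6) = 27
w(4) = -3(27) + 2(-5) = -91
w(5) = -3(-91) + 2(27) = 327
w(6) = -3(327) + 2(-91) = -1163
w(7) = -3(-1163) + 2(327) = 4143
w(8) = -3(4143) + 2(-1163) = -14755
w(9) = -3(-14755) + 2(4143) = 52551
w(10) = -3(52551) + 2(-14755) = -187163
Sum = 6 + (-5) + 27 + (-91) + 327 + (-1163) + 4143 + (-14755) + 52551 + (-187163) = -146123

-146123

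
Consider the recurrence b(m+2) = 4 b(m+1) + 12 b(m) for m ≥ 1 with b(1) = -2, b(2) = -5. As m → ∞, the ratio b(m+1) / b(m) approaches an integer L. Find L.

The characteristic equation is r^2 - 4r - 12 = 0, which factors as (r - 6)(r + 2) = 0.
So the roots are 6 and -2. Since |6| > |-2| and the coefficient of 6^m is non-zero, the ratio tends to 6.

6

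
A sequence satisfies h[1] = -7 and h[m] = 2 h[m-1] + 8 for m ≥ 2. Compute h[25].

16777208

The fixed point is 8/(1 - 2) = -8, so h[m] + 8 = 2(h[m-1] + 8).
Hence h[m] = 1·2^{m-1} - 8.
h[25] = 1·2^{24} - 8 = 1·16777216 - 8 = 16777208.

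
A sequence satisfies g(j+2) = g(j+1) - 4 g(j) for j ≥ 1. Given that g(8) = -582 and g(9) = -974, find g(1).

5

Rearranging, g(j-2) = (g(j) - g(j-1)) / -4.
g(7) = (-974 - (-582)) / -4 = -392/-4 = 98
g(6) = (-582 - 98) / -4 = -680/-4 = 170
g(5) = (98 - 170) / -4 = -72/-4 = 18
g(4) = (170 - 18) / -4 = 152/-4 = -38
g(3) = (18 - (-38)) / -4 = 56/-4 = -14
g(2) = (-38 - (-14)) / -4 = -24/-4 = 6
g(1) = (-14 - 6) / -4 = -20/-4 = 5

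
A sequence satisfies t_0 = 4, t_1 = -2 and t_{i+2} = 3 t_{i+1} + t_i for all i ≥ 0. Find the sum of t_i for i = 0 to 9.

-14672

t_2 = 3*(-2) + 4 = -2
t_3 = 3*(-2) + (-2) = -8
t_4 = 3*(-8) + (-2) = -26
t_5 = 3*(-26) + (-8) = -86
t_6 = 3*(-86) + (-26) = -284
t_7 = 3*(-284) + (-86) = -938
t_8 = 3*(-938) + (-284) = -3098
t_9 = 3*(-3098) + (-938) = -10232
Sum = 4 + (-2) + (-2) + (-8) + (-26) + (-86) + (-284) + (-938) + (-3098) + (-10232) = -14672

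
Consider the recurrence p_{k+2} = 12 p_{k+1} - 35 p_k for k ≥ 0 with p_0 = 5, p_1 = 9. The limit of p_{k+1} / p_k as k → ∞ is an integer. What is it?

7

The characteristic equation is r^2 - 12r + 35 = 0, which factors as (r - 7)(r - 5) = 0.
So the roots are 7 and 5. Since |7| > |5| and the coefficient of 7^k is non-zero, the ratio tends to 7.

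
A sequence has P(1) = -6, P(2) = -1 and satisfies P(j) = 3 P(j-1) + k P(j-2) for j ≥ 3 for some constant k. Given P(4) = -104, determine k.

P(3) = -3 - 6k
P(4) = -9 - 19k
So -9 - 19k = -104, giving k = 5.

5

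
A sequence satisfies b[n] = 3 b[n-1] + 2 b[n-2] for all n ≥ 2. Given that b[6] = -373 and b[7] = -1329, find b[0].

4

Rearranging, b[n-2] = (b[n] - 3 b[n-1]) / 2.
b[5] = (-1329 - 3(-373)) / 2 = -210/2 = -105
b[4] = (-373 - 3(-105)) / 2 = -58/2 = -29
b[3] = (-105 - 3(-29)) / 2 = -18/2 = -9
b[2] = (-29 - 3(-9)) / 2 = -2/2 = -1
b[1] = (-9 - 3(-1)) / 2 = -6/2 = -3
b[0] = (-1 - 3(-3)) / 2 = 8/2 = 4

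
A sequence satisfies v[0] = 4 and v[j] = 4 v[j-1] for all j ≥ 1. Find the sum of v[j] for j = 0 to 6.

21844

v[1] = 4*4 = 16
v[2] = 4*16 = 64
v[3] = 4*64 = 256
v[4] = 4*256 = 1024
v[5] = 4*1024 = 4096
v[6] = 4*4096 = 16384
Sum = 4 + 16 + 64 + 256 + 1024 + 4096 + 16384 = 21844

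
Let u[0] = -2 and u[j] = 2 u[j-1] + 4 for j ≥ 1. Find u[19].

The fixed point is 4/(1 - 2) = -4, so u[j] + 4 = 2(u[j-1] + 4).
Hence u[j] = 2·2^j - 4.
u[19] = 2·2^{19} - 4 = 2·524288 - 4 = 1048572.

1048572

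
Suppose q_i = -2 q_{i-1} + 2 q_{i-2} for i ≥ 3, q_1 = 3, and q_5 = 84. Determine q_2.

-3

Let q_2 = v.
q_3 = 6 - 2v
q_4 = -12 + 6v
q_5 = 36 - 16v
So 36 - 16v = 84, giving v = -3.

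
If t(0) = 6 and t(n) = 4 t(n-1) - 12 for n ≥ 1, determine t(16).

8589934596

The fixed point is -12/(1 - 4) = 4, so t(n) - 4 = 4(t(n-1) - 4).
Hence t(n) = 2·4^n + 4.
t(16) = 2·4^{16} + 4 = 2·4294967296 + 4 = 8589934596.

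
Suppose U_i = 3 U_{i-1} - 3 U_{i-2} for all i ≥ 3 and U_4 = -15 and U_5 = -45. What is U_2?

5

Rearranging, U_{i-2} = (U_i - 3 U_{i-1}) / -3.
U_3 = (-45 - 3·(-15)) / -3 = 0/-3 = 0
U_2 = (-15 - 3·0) / -3 = -15/-3 = 5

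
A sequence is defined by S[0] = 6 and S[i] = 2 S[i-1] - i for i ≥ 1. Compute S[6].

264

S[1] = 2(6) - 1 = 11
S[2] = 2(11) - 2 = 20
S[3] = 2(20) - 3 = 37
S[4] = 2(37) - 4 = 70
S[5] = 2(70) - 5 = 135
S[6] = 2(135) - 6 = 264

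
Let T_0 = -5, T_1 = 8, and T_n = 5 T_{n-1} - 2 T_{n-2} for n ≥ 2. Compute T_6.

T_2 = 5*8 - 2*(-5) = 50
T_3 = 5*50 - 2*8 = 234
T_4 = 5*234 - 2*50 = 1070
T_5 = 5*1070 - 2*234 = 4882
T_6 = 5*4882 - 2*1070 = 22270

22270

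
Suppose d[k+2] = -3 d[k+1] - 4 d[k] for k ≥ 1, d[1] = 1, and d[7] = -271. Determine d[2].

-7

Let d[2] = w.
d[3] = -4 - 3w
d[4] = 12 + 5w
d[5] = -20 - 3w
d[6] = 12 - 11w
d[7] = 44 + 45w
So 44 + 45w = -271, giving w = -7.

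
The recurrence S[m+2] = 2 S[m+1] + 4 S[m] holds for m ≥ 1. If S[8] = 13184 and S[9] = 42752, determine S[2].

Rearranging, S[m-2] = (S[m] - 2 S[m-1]) / 4.
S[7] = (42752 - 2(13184)) / 4 = 16384/4 = 4096
S[6] = (13184 - 2(4096)) / 4 = 4992/4 = 1248
S[5] = (4096 - 2(1248)) / 4 = 1600/4 = 400
S[4] = (1248 - 2(400)) / 4 = 448/4 = 112
S[3] = (400 - 2(112)) / 4 = 176/4 = 44
S[2] = (112 - 2(44)) / 4 = 24/4 = 6

6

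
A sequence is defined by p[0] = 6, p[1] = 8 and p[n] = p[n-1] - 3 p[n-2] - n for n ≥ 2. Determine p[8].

p[2] = 8 - 3(6) - 2 = -12
p[3] = (-12) - 3(8) - 3 = -39
p[4] = (-39) - 3(-12) - 4 = -7
p[5] = (-7) - 3(-39) - 5 = 105
p[6] = 105 - 3(-7) - 6 = 120
p[7] = 120 - 3(105) - 7 = -202
p[8] = (-202) - 3(120) - 8 = -570

-570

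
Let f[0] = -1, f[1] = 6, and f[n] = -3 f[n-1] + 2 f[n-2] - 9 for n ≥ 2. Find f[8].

-53593

f[2] = -3*6 + 2*(-1) - 9 = -29
f[3] = -3*(-29) + 2*6 - 9 = 90
f[4] = -3*90 + 2*(-29) - 9 = -337
f[5] = -3*(-337) + 2*90 - 9 = 1182
f[6] = -3*1182 + 2*(-337) - 9 = -4229
f[7] = -3*(-4229) + 2*1182 - 9 = 15042
f[8] = -3*15042 + 2*(-4229) - 9 = -53593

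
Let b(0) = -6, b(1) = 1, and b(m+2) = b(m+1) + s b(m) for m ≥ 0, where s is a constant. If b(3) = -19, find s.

b(2) = 1 - 6s
b(3) = 1 - 5s
So 1 - 5s = -19, giving s = 4.

4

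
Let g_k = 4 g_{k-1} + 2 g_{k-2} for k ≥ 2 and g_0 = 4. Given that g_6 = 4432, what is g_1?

1

Let g_1 = x.
g_2 = 8 + 4x
g_3 = 32 + 18x
g_4 = 144 + 80x
g_5 = 640 + 356x
g_6 = 2848 + 1584x
So 2848 + 1584x = 4432, giving x = 1.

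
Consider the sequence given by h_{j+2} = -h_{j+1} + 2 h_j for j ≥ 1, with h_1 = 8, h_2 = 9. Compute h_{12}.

691

h_3 = -9 + 2·8 = 7
h_4 = -7 + 2·9 = 11
h_5 = -11 + 2·7 = 3
h_6 = -3 + 2·11 = 19
h_7 = -19 + 2·3 = -13
h_8 = -(-13) + 2·19 = 51
h_9 = -51 + 2·(-13) = -77
h_{10} = -(-77) + 2·51 = 179
h_{11} = -179 + 2·(-77) = -333
h_{12} = -(-333) + 2·179 = 691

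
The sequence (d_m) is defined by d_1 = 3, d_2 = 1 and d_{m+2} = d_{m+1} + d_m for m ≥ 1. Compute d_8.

37

d_3 = 1 + 3 = 4
d_4 = 4 + 1 = 5
d_5 = 5 + 4 = 9
d_6 = 9 + 5 = 14
d_7 = 14 + 9 = 23
d_8 = 23 + 14 = 37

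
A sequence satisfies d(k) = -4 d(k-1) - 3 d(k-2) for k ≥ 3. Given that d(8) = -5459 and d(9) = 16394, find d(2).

1

Rearranging, d(k-2) = (d(k) + 4 d(k-1)) / -3.
d(7) = (16394 + 4(-5459)) / -3 = -5442/-3 = 1814
d(6) = (-5459 + 4(1814)) / -3 = 1797/-3 = -599
d(5) = (1814 + 4(-599)) / -3 = -582/-3 = 194
d(4) = (-599 + 4(194)) / -3 = 177/-3 = -59
d(3) = (194 + 4(-59)) / -3 = -42/-3 = 14
d(2) = (-59 + 4(14)) / -3 = -3/-3 = 1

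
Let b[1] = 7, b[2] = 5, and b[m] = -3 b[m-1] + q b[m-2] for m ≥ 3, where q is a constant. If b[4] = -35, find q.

b[3] = -15 + 7q
b[4] = 45 - 16q
So 45 - 16q = -35, giving q = 5.

5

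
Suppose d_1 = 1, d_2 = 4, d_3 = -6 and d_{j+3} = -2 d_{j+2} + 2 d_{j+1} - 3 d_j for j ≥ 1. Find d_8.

1516

d_4 = -2*(-6) + 2*4 - 3*1 = 17
d_5 = -2*17 + 2*(-6) - 3*4 = -58
d_6 = -2*(-58) + 2*17 - 3*(-6) = 168
d_7 = -2*168 + 2*(-58) - 3*17 = -503
d_8 = -2*(-503) + 2*168 - 3*(-58) = 1516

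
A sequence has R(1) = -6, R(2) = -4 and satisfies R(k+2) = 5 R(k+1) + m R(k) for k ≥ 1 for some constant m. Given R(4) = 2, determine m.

-3

R(3) = -20 - 6m
R(4) = -100 - 34m
So -100 - 34m = 2, giving m = -3.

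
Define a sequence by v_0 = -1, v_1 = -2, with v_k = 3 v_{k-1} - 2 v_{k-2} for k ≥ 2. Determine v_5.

-32

v_2 = 3·(-2) - 2·(-1) = -4
v_3 = 3·(-4) - 2·(-2) = -8
v_4 = 3·(-8) - 2·(-4) = -16
v_5 = 3·(-16) - 2·(-8) = -32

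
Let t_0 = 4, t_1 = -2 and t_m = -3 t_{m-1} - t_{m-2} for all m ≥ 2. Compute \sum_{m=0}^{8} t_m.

340

t_2 = -3*(-2) - 4 = 2
t_3 = -3*2 - (-2) = -4
t_4 = -3*(-4) - 2 = 10
t_5 = -3*10 - (-4) = -26
t_6 = -3*(-26) - 10 = 68
t_7 = -3*68 - (-26) = -178
t_8 = -3*(-178) - 68 = 466
Sum = 4 + (-2) + 2 + (-4) + 10 + (-26) + 68 + (-178) + 466 = 340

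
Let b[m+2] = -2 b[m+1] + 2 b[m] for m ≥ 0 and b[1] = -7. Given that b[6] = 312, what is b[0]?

-6

Let b[0] = v.
b[2] = 14 + 2v
b[3] = -42 - 4v
b[4] = 112 + 12v
b[5] = -308 - 32v
b[6] = 840 + 88v
So 840 + 88v = 312, giving v = -6.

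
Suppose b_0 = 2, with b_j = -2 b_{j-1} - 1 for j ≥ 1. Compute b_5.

-75

b_1 = -2(2) - 1 = -5
b_2 = -2(-5) - 1 = 9
b_3 = -2(9) - 1 = -19
b_4 = -2(-19) - 1 = 37
b_5 = -2(37) - 1 = -75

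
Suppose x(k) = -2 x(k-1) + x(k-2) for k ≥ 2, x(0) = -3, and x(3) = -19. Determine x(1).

-5

Let x(1) = z.
x(2) = -3 - 2z
x(3) = 6 + 5z
So 6 + 5z = -19, giving z = -5.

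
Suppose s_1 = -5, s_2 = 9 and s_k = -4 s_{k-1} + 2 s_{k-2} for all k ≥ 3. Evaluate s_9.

-352720

s_3 = -4·9 + 2·(-5) = -46
s_4 = -4·(-46) + 2·9 = 202
s_5 = -4·202 + 2·(-46) = -900
s_6 = -4·(-900) + 2·202 = 4004
s_7 = -4·4004 + 2·(-900) = -17816
s_8 = -4·(-17816) + 2·4004 = 79272
s_9 = -4·79272 + 2·(-17816) = -352720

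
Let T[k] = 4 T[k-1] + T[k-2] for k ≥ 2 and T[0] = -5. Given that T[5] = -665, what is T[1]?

-1

Let T[1] = z.
T[2] = -5 + 4z
T[3] = -20 + 17z
T[4] = -85 + 72z
T[5] = -360 + 305z
So -360 + 305z = -665, giving z = -1.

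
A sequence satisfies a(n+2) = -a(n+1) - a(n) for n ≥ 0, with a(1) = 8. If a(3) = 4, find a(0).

Let a(0) = y.
a(2) = -8 - y
a(3) = y
So y = 4, giving y = 4.

4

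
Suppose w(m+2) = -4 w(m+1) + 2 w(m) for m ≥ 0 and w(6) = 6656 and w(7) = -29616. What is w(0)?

Rearranging, w(m-2) = (w(m) + 4 w(m-1)) / 2.
w(5) = (-29616 + 4(6656)) / 2 = -2992/2 = -1496
w(4) = (6656 + 4(-1496)) / 2 = 672/2 = 336
w(3) = (-1496 + 4(336)) / 2 = -152/2 = -76
w(2) = (336 + 4(-76)) / 2 = 32/2 = 16
w(1) = (-76 + 4(16)) / 2 = -12/2 = -6
w(0) = (16 + 4(-6)) / 2 = -8/2 = -4

-4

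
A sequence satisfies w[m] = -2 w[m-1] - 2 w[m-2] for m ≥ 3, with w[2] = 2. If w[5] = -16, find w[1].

4

Let w[1] = v.
w[3] = -4 - 2v
w[4] = 4 + 4v
w[5] = -4v
So -4v = -16, giving v = 4.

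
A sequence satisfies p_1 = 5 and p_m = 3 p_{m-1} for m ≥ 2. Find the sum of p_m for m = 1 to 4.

p_2 = 3·5 = 15
p_3 = 3·15 = 45
p_4 = 3·45 = 135
Sum = 5 + 15 + 45 + 135 = 200

200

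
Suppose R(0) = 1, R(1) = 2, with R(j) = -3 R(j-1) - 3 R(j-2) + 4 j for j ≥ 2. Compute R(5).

17

R(2) = -3·2 - 3·1 + 8 = -1
R(3) = -3·(-1) - 3·2 + 12 = 9
R(4) = -3·9 - 3·(-1) + 16 = -8
R(5) = -3·(-8) - 3·9 + 20 = 17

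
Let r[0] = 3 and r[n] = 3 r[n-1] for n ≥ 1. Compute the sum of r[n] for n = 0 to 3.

r[1] = 3·3 = 9
r[2] = 3·9 = 27
r[3] = 3·27 = 81
Sum = 3 + 9 + 27 + 81 = 120

120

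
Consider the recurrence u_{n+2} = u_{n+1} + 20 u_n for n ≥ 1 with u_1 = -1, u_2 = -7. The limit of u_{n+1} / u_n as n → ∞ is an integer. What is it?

The characteristic equation is r^2 - r - 20 = 0, which factors as (r - 5)(r + 4) = 0.
So the roots are 5 and -4. Since |5| > |-4| and the coefficient of 5^n is non-zero, the ratio tends to 5.

5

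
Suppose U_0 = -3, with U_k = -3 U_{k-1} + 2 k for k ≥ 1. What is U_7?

7385

U_1 = -3(-3) + 2 = 11
U_2 = -3(11) + 4 = -29
U_3 = -3(-29) + 6 = 93
U_4 = -3(93) + 8 = -271
U_5 = -3(-271) + 10 = 823
U_6 = -3(823) + 12 = -2457
U_7 = -3(-2457) + 14 = 7385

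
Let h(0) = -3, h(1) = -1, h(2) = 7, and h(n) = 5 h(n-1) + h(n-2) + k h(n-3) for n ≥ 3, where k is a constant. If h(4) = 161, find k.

h(3) = 34 - 3k
h(4) = 177 - 16k
So 177 - 16k = 161, giving k = 1.

1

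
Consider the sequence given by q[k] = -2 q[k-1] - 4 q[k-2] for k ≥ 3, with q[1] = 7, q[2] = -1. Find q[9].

q[3] = -2*(-1) - 4*7 = -26
q[4] = -2*(-26) - 4*(-1) = 56
q[5] = -2*56 - 4*(-26) = -8
q[6] = -2*(-8) - 4*56 = -208
q[7] = -2*(-208) - 4*(-8) = 448
q[8] = -2*448 - 4*(-208) = -64
q[9] = -2*(-64) - 4*448 = -1664

-1664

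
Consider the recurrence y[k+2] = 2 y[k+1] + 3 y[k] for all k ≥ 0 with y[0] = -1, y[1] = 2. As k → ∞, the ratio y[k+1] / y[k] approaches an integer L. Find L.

The characteristic equation is r^2 - 2r - 3 = 0, which factors as (r - 3)(r + 1) = 0.
So the roots are 3 and -1. Since |3| > |-1| and the coefficient of 3^k is non-zero, the ratio tends to 3.

3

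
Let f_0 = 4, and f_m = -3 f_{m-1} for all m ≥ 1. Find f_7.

-8748

f_1 = -3(4) = -12
f_2 = -3(-12) = 36
f_3 = -3(36) = -108
f_4 = -3(-108) = 324
f_5 = -3(324) = -972
f_6 = -3(-972) = 2916
f_7 = -3(2916) = -8748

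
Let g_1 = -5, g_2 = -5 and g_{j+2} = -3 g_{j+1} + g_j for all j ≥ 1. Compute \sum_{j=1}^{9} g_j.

g_3 = -3(-5) + (-5) = 10
g_4 = -3(10) + (-5) = -35
g_5 = -3(-35) + 10 = 115
g_6 = -3(115) + (-35) = -380
g_7 = -3(-380) + 115 = 1255
g_8 = -3(1255) + (-380) = -4145
g_9 = -3(-4145) + 1255 = 13690
Sum = (-5) + (-5) + 10 + (-35) + 115 + (-380) + 1255 + (-4145) + 13690 = 10500

10500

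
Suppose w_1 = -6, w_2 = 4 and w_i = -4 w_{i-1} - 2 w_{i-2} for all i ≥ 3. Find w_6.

w_3 = -4·4 - 2·(-6) = -4
w_4 = -4·(-4) - 2·4 = 8
w_5 = -4·8 - 2·(-4) = -24
w_6 = -4·(-24) - 2·8 = 80

80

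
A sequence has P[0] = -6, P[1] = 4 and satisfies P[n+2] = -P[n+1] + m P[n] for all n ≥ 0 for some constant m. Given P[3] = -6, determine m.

-1

P[2] = -4 - 6m
P[3] = 4 + 10m
So 4 + 10m = -6, giving m = -1.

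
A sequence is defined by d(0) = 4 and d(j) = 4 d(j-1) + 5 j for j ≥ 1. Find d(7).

101931

d(1) = 4*4 + 5 = 21
d(2) = 4*21 + 10 = 94
d(3) = 4*94 + 15 = 391
d(4) = 4*391 + 20 = 1584
d(5) = 4*1584 + 25 = 6361
d(6) = 4*6361 + 30 = 25474
d(7) = 4*25474 + 35 = 101931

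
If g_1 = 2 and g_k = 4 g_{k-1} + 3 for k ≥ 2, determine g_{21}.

3298534883327

The fixed point is 3/(1 - 4) = -1, so g_k + 1 = 4(g_{k-1} + 1).
Hence g_k = 3·4^{k-1} - 1.
g_{21} = 3·4^{20} - 1 = 3·1099511627776 - 1 = 3298534883327.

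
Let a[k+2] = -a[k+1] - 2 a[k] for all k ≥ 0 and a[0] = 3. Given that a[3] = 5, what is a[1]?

1

Let a[1] = v.
a[2] = -6 - v
a[3] = 6 - v
So 6 - v = 5, giving v = 1.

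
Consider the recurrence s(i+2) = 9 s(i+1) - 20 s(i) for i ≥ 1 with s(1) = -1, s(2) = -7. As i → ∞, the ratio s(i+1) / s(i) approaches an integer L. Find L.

The characteristic equation is r^2 - 9r + 20 = 0, which factors as (r - 5)(r - 4) = 0.
So the roots are 5 and 4. Since |5| > |4| and the coefficient of 5^i is non-zero, the ratio tends to 5.

5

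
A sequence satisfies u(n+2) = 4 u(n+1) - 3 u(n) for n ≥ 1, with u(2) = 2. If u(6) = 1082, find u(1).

Let u(1) = w.
u(3) = 8 - 3w
u(4) = 26 - 12w
u(5) = 80 - 39w
u(6) = 242 - 120w
So 242 - 120w = 1082, giving w = -7.

-7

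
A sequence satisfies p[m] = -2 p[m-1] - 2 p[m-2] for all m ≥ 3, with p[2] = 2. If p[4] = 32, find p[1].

7

Let p[1] = x.
p[3] = -4 - 2x
p[4] = 4 + 4x
So 4 + 4x = 32, giving x = 7.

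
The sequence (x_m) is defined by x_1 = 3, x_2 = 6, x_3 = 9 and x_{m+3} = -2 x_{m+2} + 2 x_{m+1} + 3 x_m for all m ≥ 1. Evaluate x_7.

123

x_4 = -2*9 + 2*6 + 3*3 = 3
x_5 = -2*3 + 2*9 + 3*6 = 30
x_6 = -2*30 + 2*3 + 3*9 = -27
x_7 = -2*(-27) + 2*30 + 3*3 = 123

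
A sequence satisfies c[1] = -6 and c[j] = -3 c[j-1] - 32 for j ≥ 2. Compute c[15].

9565930

The fixed point is -32/(1 + 3) = -8, so c[j] + 8 = -3(c[j-1] + 8).
Hence c[j] = 2·(-3)^{j-1} - 8.
c[15] = 2·(-3)^{14} - 8 = 2·4782969 - 8 = 9565930.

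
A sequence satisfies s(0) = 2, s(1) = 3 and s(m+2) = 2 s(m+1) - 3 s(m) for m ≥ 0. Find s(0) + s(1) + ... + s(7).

104

s(2) = 2·3 - 3·2 = 0
s(3) = 2·0 - 3·3 = -9
s(4) = 2·(-9) - 3·0 = -18
s(5) = 2·(-18) - 3·(-9) = -9
s(6) = 2·(-9) - 3·(-18) = 36
s(7) = 2·36 - 3·(-9) = 99
Sum = 2 + 3 + 0 + (-9) + (-18) + (-9) + 36 + 99 = 104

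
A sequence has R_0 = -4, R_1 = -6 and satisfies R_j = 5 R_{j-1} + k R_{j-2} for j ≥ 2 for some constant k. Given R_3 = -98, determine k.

R_2 = -30 - 4k
R_3 = -150 - 26k
So -150 - 26k = -98, giving k = -2.

-2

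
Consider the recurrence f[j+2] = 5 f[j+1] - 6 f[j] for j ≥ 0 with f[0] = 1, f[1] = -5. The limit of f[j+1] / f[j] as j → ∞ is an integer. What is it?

3

The characteristic equation is r^2 - 5r + 6 = 0, which factors as (r - 3)(r - 2) = 0.
So the roots are 3 and 2. Since |3| > |2| and the coefficient of 3^j is non-zero, the ratio tends to 3.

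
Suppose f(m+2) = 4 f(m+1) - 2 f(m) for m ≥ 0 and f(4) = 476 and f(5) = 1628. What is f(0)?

Rearranging, f(m-2) = (f(m) - 4 f(m-1)) / -2.
f(3) = (1628 - 4*476) / -2 = -276/-2 = 138
f(2) = (476 - 4*138) / -2 = -76/-2 = 38
f(1) = (138 - 4*38) / -2 = -14/-2 = 7
f(0) = (38 - 4*7) / -2 = 10/-2 = -5

-5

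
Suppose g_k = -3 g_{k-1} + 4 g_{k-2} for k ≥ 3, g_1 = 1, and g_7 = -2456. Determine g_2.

Let g_2 = v.
g_3 = 4 - 3v
g_4 = -12 + 13v
g_5 = 52 - 51v
g_6 = -204 + 205v
g_7 = 820 - 819v
So 820 - 819v = -2456, giving v = 4.

4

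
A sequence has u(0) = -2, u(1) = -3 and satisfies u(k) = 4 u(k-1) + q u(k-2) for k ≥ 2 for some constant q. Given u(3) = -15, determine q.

u(2) = -12 - 2q
u(3) = -48 - 11q
So -48 - 11q = -15, giving q = -3.

-3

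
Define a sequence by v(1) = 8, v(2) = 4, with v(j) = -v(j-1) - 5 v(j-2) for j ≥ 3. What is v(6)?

-316

v(3) = -4 - 5*8 = -44
v(4) = -(-44) - 5*4 = 24
v(5) = -24 - 5*(-44) = 196
v(6) = -196 - 5*24 = -316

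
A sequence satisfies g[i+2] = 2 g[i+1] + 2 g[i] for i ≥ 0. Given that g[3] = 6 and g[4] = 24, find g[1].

-3

Rearranging, g[i-2] = (g[i] - 2 g[i-1]) / 2.
g[2] = (24 - 2(6)) / 2 = 12/2 = 6
g[1] = (6 - 2(6)) / 2 = -6/2 = -3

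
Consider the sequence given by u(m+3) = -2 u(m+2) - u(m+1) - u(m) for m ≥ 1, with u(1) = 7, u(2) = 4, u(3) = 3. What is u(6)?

u(4) = -2*3 - 4 - 7 = -17
u(5) = -2*(-17) - 3 - 4 = 27
u(6) = -2*27 - (-17) - 3 = -40

-40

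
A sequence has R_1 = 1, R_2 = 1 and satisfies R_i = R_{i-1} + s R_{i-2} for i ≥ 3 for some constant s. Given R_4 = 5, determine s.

2

R_3 = 1 + s
R_4 = 1 + 2s
So 1 + 2s = 5, giving s = 2.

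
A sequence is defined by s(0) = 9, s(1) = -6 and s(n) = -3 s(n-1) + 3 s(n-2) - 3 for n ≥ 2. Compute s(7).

-30702

s(2) = -3·(-6) + 3·9 - 3 = 42
s(3) = -3·42 + 3·(-6) - 3 = -147
s(4) = -3·(-147) + 3·42 - 3 = 564
s(5) = -3·564 + 3·(-147) - 3 = -2136
s(6) = -3·(-2136) + 3·564 - 3 = 8097
s(7) = -3·8097 + 3·(-2136) - 3 = -30702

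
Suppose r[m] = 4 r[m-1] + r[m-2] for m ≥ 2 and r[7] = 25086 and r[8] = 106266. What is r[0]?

-6

Rearranging, r[m-2] = r[m] - 4 r[m-1].
r[6] = 106266 - 4*25086 = 5922
r[5] = 25086 - 4*5922 = 1398
r[4] = 5922 - 4*1398 = 330
r[3] = 1398 - 4*330 = 78
r[2] = 330 - 4*78 = 18
r[1] = 78 - 4*18 = 6
r[0] = 18 - 4*6 = -6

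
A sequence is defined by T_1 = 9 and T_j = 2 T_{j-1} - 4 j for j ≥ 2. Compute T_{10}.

T_2 = 2·9 - 8 = 10
T_3 = 2·10 - 12 = 8
T_4 = 2·8 - 16 = 0
T_5 = 2·0 - 20 = -20
T_6 = 2·(-20) - 24 = -64
T_7 = 2·(-64) - 28 = -156
T_8 = 2·(-156) - 32 = -344
T_9 = 2·(-344) - 36 = -724
T_{10} = 2·(-724) - 40 = -1488

-1488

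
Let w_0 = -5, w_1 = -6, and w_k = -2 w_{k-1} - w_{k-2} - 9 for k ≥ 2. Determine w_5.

w_2 = -2*(-6) - (-5) - 9 = 8
w_3 = -2*8 - (-6) - 9 = -19
w_4 = -2*(-19) - 8 - 9 = 21
w_5 = -2*21 - (-19) - 9 = -32

-32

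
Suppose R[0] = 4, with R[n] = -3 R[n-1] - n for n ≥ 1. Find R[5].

-1019

R[1] = -3(4) - 1 = -13
R[2] = -3(-13) - 2 = 37
R[3] = -3(37) - 3 = -114
R[4] = -3(-114) - 4 = 338
R[5] = -3(338) - 5 = -1019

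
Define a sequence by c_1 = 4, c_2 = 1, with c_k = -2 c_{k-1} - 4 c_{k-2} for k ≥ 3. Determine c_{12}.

-9216

c_3 = -2·1 - 4·4 = -18
c_4 = -2·(-18) - 4·1 = 32
c_5 = -2·32 - 4·(-18) = 8
c_6 = -2·8 - 4·32 = -144
c_7 = -2·(-144) - 4·8 = 256
c_8 = -2·256 - 4·(-144) = 64
c_9 = -2·64 - 4·256 = -1152
c_{10} = -2·(-1152) - 4·64 = 2048
c_{11} = -2·2048 - 4·(-1152) = 512
c_{12} = -2·512 - 4·2048 = -9216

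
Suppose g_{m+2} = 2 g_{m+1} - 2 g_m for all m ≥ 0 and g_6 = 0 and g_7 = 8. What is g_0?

1

Rearranging, g_{m-2} = (g_m - 2 g_{m-1}) / -2.
g_5 = (8 - 2·0) / -2 = 8/-2 = -4
g_4 = (0 - 2·(-4)) / -2 = 8/-2 = -4
g_3 = (-4 - 2·(-4)) / -2 = 4/-2 = -2
g_2 = (-4 - 2·(-2)) / -2 = 0/-2 = 0
g_1 = (-2 - 2·0) / -2 = -2/-2 = 1
g_0 = (0 - 2·1) / -2 = -2/-2 = 1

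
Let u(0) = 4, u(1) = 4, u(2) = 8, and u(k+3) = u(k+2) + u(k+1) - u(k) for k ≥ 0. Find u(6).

u(3) = 8 + 4 - 4 = 8
u(4) = 8 + 8 - 4 = 12
u(5) = 12 + 8 - 8 = 12
u(6) = 12 + 12 - 8 = 16

16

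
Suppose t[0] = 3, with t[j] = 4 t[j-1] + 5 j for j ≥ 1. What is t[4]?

1328

t[1] = 4*3 + 5 = 17
t[2] = 4*17 + 10 = 78
t[3] = 4*78 + 15 = 327
t[4] = 4*327 + 20 = 1328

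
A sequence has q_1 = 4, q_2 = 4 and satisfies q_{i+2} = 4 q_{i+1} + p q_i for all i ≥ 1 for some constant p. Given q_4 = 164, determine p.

q_3 = 16 + 4p
q_4 = 64 + 20p
So 64 + 20p = 164, giving p = 5.

5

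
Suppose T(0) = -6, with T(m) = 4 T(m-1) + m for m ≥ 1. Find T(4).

-1424

T(1) = 4·(-6) + 1 = -23
T(2) = 4·(-23) + 2 = -90
T(3) = 4·(-90) + 3 = -357
T(4) = 4·(-357) + 4 = -1424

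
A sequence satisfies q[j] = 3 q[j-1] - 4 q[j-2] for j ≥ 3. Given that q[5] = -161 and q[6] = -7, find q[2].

-7

Rearranging, q[j-2] = (q[j] - 3 q[j-1]) / -4.
q[4] = (-7 - 3(-161)) / -4 = 476/-4 = -119
q[3] = (-161 - 3(-119)) / -4 = 196/-4 = -49
q[2] = (-119 - 3(-49)) / -4 = 28/-4 = -7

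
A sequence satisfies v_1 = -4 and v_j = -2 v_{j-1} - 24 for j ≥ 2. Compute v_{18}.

-524296

The fixed point is -24/(1 + 2) = -8, so v_j + 8 = -2(v_{j-1} + 8).
Hence v_j = 4·(-2)^{j-1} - 8.
v_{18} = 4·(-2)^{17} - 8 = 4·-131072 - 8 = -524296.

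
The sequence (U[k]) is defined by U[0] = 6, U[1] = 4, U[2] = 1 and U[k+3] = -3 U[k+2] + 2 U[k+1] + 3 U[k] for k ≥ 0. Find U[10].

-85049

U[3] = -3*1 + 2*4 + 3*6 = 23
U[4] = -3*23 + 2*1 + 3*4 = -55
U[5] = -3*(-55) + 2*23 + 3*1 = 214
U[6] = -3*214 + 2*(-55) + 3*23 = -683
U[7] = -3*(-683) + 2*214 + 3*(-55) = 2312
U[8] = -3*2312 + 2*(-683) + 3*214 = -7660
U[9] = -3*(-7660) + 2*2312 + 3*(-683) = 25555
U[10] = -3*25555 + 2*(-7660) + 3*2312 = -85049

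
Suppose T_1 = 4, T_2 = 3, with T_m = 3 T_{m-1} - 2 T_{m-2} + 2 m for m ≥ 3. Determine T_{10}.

T_3 = 3(3) - 2(4) + 6 = 7
T_4 = 3(7) - 2(3) + 8 = 23
T_5 = 3(23) - 2(7) + 10 = 65
T_6 = 3(65) - 2(23) + 12 = 161
T_7 = 3(161) - 2(65) + 14 = 367
T_8 = 3(367) - 2(161) + 16 = 795
T_9 = 3(795) - 2(367) + 18 = 1669
T_{10} = 3(1669) - 2(795) + 20 = 3437

3437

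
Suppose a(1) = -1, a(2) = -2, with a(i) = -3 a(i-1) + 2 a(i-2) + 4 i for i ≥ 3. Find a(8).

-6820

a(3) = -3·(-2) + 2·(-1) + 12 = 16
a(4) = -3·16 + 2·(-2) + 16 = -36
a(5) = -3·(-36) + 2·16 + 20 = 160
a(6) = -3·160 + 2·(-36) + 24 = -528
a(7) = -3·(-528) + 2·160 + 28 = 1932
a(8) = -3·1932 + 2·(-528) + 32 = -6820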